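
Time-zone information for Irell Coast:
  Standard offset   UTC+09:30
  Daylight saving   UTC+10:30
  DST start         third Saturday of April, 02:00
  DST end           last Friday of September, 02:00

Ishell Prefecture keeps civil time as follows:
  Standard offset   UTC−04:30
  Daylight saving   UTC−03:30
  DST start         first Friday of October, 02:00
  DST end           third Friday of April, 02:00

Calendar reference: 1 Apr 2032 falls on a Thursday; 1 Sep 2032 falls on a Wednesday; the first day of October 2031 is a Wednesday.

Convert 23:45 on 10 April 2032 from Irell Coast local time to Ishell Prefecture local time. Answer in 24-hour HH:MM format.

1 April 2032 is a Thursday, so the first Saturday is April 3 and the third is April 17.
1 September 2032 is a Wednesday, so Fridays fall on 3, 10, 17, 24; the last is September 24.
10 April 2032 is outside the daylight-saving period (17 April – 24 September), so Irell Coast is on standard time, UTC+09:30.
23:45 Irell Coast − 9h30m = 14:15 UTC.
1 October 2031 is a Wednesday, so the first Friday is October 3.
1 April 2032 is a Thursday, so the first Friday is April 2 and the third is April 16.
At the standard offset (UTC−04:30), 14:15 UTC − 4h30m = 09:45 Ishell Prefecture standard time.
Daylight saving runs 3 October 2031 – 16 April 2032; the standard-time date in Ishell Prefecture, 10 April 2032, is inside that window, so Ishell Prefecture is at UTC−03:30.
14:15 UTC − 3h30m = 10:45 Ishell Prefecture.

10:45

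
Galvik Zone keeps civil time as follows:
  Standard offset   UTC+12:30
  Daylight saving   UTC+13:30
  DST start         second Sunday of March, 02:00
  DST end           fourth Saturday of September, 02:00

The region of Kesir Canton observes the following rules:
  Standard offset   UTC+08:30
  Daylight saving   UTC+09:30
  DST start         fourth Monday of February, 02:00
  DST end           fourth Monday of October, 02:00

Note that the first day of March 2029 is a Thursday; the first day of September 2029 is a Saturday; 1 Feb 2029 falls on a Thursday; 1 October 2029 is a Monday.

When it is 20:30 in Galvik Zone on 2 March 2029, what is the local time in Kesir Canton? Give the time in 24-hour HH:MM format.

17:30

1 March 2029 is a Thursday, so the first Sunday is March 4 and the second is March 11.
1 September 2029 is a Saturday, so the first Saturday is September 1 and the fourth is September 22.
Daylight saving runs 11 March – 22 September; 2 March 2029 is outside that window, so Galvik Zone is on standard time at UTC+12:30.
20:30 Galvik Zone − 12h30m = 08:00 UTC.
1 February 2029 is a Thursday, so the first Monday is February 5 and the fourth is February 26.
1 October 2029 is a Monday, so the first Monday is October 1 and the fourth is October 22.
At the standard offset (UTC+08:30), 08:00 UTC + 8h30m = 16:30 Kesir Canton standard time.
The standard-time date in Kesir Canton, 2 March 2029, lies within the daylight-saving period (26 February – 22 October), so Kesir Canton is on daylight time, UTC+09:30.
08:00 UTC + 9h30m = 17:30 Kesir Canton.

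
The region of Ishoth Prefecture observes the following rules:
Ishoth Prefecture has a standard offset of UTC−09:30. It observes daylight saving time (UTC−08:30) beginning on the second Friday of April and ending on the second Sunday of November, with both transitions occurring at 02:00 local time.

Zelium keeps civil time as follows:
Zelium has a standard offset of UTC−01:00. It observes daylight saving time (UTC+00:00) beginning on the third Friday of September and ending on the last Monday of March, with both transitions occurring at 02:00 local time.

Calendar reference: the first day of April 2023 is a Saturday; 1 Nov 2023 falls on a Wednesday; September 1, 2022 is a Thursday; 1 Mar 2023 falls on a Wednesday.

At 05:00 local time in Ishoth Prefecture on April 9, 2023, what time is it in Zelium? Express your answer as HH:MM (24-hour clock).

13:30

1 April 2023 is a Saturday, so the first Friday is April 7 and the second is April 14.
1 November 2023 is a Wednesday, so the first Sunday is November 5 and the second is November 12.
April 9, 2023 does not fall between 14 April and 12 November, so daylight saving is not in effect and Ishoth Prefecture is at UTC−09:30.
05:00 Ishoth Prefecture + 9h30m = 14:30 UTC.
1 September 2022 is a Thursday, so the first Friday is September 2 and the third is September 16.
1 March 2023 is a Wednesday, so Mondays fall on 6, 13, 20, 27; the last is March 27.
At the standard offset (UTC−01:00), 14:30 UTC − 1h = 13:30 Zelium standard time.
Daylight saving runs 16 September 2022 – 27 March 2023; the standard-time date in Zelium, April 9, 2023, is outside that window, so Zelium is on standard time at UTC−01:00.
14:30 UTC − 1h = 13:30 Zelium.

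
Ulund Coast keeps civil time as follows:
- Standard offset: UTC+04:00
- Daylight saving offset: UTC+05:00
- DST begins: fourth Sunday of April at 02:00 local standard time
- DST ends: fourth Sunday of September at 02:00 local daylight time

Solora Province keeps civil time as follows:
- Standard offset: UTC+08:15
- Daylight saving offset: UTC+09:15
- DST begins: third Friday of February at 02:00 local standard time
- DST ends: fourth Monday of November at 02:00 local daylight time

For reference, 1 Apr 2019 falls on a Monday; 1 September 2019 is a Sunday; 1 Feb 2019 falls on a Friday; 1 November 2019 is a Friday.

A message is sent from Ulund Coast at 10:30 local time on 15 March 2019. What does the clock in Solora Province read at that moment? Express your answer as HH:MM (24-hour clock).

15:45

1 April 2019 is a Monday, so the first Sunday is April 7 and the fourth is April 28.
1 September 2019 is a Sunday, so the first Sunday is September 1 and the fourth is September 22.
15 March 2019 does not fall between 28 April and 22 September, so daylight saving is not in effect and Ulund Coast is at UTC+04:00.
10:30 Ulund Coast − 4h = 06:30 UTC.
1 February 2019 is a Friday, so the first Friday is February 1 and the third is February 15.
1 November 2019 is a Friday, so the first Monday is November 4 and the fourth is November 25.
At the standard offset (UTC+08:15), 06:30 UTC + 8h15m = 14:45 Solora Province standard time.
The standard-time date in Solora Province, 15 March 2019, falls between 15 February and 25 November, so daylight saving is in effect and Solora Province is at UTC+09:15.
06:30 UTC + 9h15m = 15:45 Solora Province.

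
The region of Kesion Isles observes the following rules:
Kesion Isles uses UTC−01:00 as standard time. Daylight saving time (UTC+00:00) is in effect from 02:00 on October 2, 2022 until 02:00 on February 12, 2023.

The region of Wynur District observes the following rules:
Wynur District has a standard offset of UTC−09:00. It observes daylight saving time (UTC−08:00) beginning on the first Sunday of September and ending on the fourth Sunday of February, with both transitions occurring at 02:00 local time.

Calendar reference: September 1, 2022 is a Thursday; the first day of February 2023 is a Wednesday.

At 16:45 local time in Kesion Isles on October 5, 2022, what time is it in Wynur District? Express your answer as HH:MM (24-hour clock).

October 5, 2022 falls between 2 October 2022 and 12 February 2023, so daylight saving is in effect and Kesion Isles is at UTC+00:00.
16:45 Kesion Isles − 0h = 16:45 UTC.
1 September 2022 is a Thursday, so the first Sunday is September 4.
1 February 2023 is a Wednesday, so the first Sunday is February 5 and the fourth is February 26.
At the standard offset (UTC−09:00), 16:45 UTC − 9h = 07:45 Wynur District standard time.
The standard-time date in Wynur District, October 5, 2022, falls between 4 September 2022 and 26 February 2023, so daylight saving is in effect and Wynur District is at UTC−08:00.
16:45 UTC − 8h = 08:45 Wynur District.

08:45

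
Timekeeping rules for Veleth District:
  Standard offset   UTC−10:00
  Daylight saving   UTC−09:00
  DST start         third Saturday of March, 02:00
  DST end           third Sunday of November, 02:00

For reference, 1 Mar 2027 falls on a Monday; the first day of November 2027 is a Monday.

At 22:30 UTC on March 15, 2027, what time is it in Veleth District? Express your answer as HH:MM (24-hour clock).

1 March 2027 is a Monday, so the first Saturday is March 6 and the third is March 20.
1 November 2027 is a Monday, so the first Sunday is November 7 and the third is November 21.
At the standard offset (UTC−10:00), 22:30 UTC − 10h = 12:30 Veleth District standard time.
The standard-time date in Veleth District, March 15, 2027, does not fall between 20 March and 21 November, so daylight saving is not in effect and Veleth District is at UTC−10:00.
22:30 UTC − 10h = 12:30 local.

12:30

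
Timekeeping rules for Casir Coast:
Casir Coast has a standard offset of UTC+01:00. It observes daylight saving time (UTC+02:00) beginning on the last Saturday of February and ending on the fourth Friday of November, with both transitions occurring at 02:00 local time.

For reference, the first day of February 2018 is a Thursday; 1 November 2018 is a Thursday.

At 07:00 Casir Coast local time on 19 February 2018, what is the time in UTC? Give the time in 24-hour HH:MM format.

06:00

1 February 2018 is a Thursday, so Saturdays fall on 3, 10, 17, 24; the last is February 24.
1 November 2018 is a Thursday, so the first Friday is November 2 and the fourth is November 23.
19 February 2018 does not fall between 24 February and 23 November, so daylight saving is not in effect and Casir Coast is at UTC+01:00.
07:00 local − 1h = 06:00 UTC.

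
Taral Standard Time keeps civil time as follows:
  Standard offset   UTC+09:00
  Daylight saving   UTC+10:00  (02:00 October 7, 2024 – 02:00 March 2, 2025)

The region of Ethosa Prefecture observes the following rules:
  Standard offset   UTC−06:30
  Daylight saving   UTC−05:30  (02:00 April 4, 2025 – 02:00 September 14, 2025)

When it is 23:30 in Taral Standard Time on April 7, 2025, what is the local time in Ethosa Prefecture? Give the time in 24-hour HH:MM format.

April 7, 2025 does not fall between 7 October 2024 and 2 March 2025, so daylight saving is not in effect and Taral Standard Time is at UTC+09:00.
23:30 Taral Standard Time − 9h = 14:30 UTC.
At the standard offset (UTC−06:30), 14:30 UTC − 6h30m = 08:00 Ethosa Prefecture standard time.
The standard-time date in Ethosa Prefecture, April 7, 2025, falls between 4 April and 14 September, so daylight saving is in effect and Ethosa Prefecture is at UTC−05:30.
14:30 UTC − 5h30m = 09:00 Ethosa Prefecture.

09:00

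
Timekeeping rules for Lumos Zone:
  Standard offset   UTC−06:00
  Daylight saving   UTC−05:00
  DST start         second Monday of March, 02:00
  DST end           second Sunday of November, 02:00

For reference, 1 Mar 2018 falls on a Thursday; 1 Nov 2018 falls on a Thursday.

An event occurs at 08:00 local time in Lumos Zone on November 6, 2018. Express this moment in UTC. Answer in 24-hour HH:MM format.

13:00

1 March 2018 is a Thursday, so the first Monday is March 5 and the second is March 12.
1 November 2018 is a Thursday, so the first Sunday is November 4 and the second is November 11.
November 6, 2018 falls between 12 March and 11 November, so daylight saving is in effect and Lumos Zone is at UTC−05:00.
08:00 local + 5h = 13:00 UTC.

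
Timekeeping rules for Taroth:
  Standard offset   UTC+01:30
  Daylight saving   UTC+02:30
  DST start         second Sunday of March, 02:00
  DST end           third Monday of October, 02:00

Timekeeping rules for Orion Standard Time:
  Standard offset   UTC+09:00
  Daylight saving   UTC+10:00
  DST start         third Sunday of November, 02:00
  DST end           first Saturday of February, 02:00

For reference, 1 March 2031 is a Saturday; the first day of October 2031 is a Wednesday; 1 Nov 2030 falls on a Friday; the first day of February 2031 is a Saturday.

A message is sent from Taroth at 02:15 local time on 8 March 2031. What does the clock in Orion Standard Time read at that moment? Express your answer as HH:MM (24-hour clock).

09:45

1 March 2031 is a Saturday, so the first Sunday is March 2 and the second is March 9.
1 October 2031 is a Wednesday, so the first Monday is October 6 and the third is October 20.
8 March 2031 is outside the daylight-saving period (9 March – 20 October), so Taroth is on standard time, UTC+01:30.
02:15 Taroth − 1h30m = 00:45 UTC.
1 November 2030 is a Friday, so the first Sunday is November 3 and the third is November 17.
1 February 2031 is a Saturday, so the first Saturday is February 1.
At the standard offset (UTC+09:00), 00:45 UTC + 9h = 09:45 Orion Standard Time standard time.
Daylight saving runs 17 November 2030 – 1 February 2031; the standard-time date in Orion Standard Time, 8 March 2031, is outside that window, so Orion Standard Time is on standard time at UTC+09:00.
00:45 UTC + 9h = 09:45 Orion Standard Time.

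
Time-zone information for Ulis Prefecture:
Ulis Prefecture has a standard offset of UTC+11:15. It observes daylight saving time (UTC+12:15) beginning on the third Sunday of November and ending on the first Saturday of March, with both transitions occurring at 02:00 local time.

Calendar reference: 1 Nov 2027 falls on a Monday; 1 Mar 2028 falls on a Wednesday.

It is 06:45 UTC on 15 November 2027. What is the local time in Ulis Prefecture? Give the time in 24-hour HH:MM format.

18:00

1 November 2027 is a Monday, so the first Sunday is November 7 and the third is November 21.
1 March 2028 is a Wednesday, so the first Saturday is March 4.
At the standard offset (UTC+11:15), 06:45 UTC + 11h15m = 18:00 Ulis Prefecture standard time.
The standard-time date in Ulis Prefecture, 15 November 2027, does not fall between 21 November 2027 and 4 March 2028, so daylight saving is not in effect and Ulis Prefecture is at UTC+11:15.
06:45 UTC + 11h15m = 18:00 local.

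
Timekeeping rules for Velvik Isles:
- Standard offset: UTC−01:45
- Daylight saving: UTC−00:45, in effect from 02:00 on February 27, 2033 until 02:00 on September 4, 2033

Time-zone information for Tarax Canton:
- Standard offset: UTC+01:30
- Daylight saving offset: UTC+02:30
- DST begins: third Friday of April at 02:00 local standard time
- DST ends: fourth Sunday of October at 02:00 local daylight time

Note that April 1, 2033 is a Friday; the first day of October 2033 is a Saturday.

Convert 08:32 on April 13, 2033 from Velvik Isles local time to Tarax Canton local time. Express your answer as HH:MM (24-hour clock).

April 13, 2033 falls between 27 February and 4 September, so daylight saving is in effect and Velvik Isles is at UTC−00:45.
08:32 Velvik Isles + 0h45m = 09:17 UTC.
1 April 2033 is a Friday, so the first Friday is April 1 and the third is April 15.
1 October 2033 is a Saturday, so the first Sunday is October 2 and the fourth is October 23.
At the standard offset (UTC+01:30), 09:17 UTC + 1h30m = 10:47 Tarax Canton standard time.
The standard-time date in Tarax Canton, April 13, 2033, does not fall between 15 April and 23 October, so daylight saving is not in effect and Tarax Canton is at UTC+01:30.
09:17 UTC + 1h30m = 10:47 Tarax Canton.

10:47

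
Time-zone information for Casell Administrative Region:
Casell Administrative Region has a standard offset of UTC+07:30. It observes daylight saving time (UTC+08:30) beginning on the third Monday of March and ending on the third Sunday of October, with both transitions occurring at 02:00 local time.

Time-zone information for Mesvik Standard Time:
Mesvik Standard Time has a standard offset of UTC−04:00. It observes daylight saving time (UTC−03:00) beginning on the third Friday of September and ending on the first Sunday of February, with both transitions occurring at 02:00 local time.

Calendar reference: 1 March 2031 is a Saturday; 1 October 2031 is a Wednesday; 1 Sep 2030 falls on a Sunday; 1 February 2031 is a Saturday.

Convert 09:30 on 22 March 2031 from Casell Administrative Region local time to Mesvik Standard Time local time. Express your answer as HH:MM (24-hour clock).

1 March 2031 is a Saturday, so the first Monday is March 3 and the third is March 17.
1 October 2031 is a Wednesday, so the first Sunday is October 5 and the third is October 19.
22 March 2031 falls between 17 March and 19 October, so daylight saving is in effect and Casell Administrative Region is at UTC+08:30.
09:30 Casell Administrative Region − 8h30m = 01:00 UTC.
1 September 2030 is a Sunday, so the first Friday is September 6 and the third is September 20.
1 February 2031 is a Saturday, so the first Sunday is February 2.
At the standard offset (UTC−04:00), 01:00 UTC − 4h = 21:00 Mesvik Standard Time standard time (rolling into the previous day, 21 March 2031).
Daylight saving runs 20 September 2030 – 2 February 2031; the standard-time date in Mesvik Standard Time, 21 March 2031, is outside that window, so Mesvik Standard Time is on standard time at UTC−04:00.
01:00 UTC − 4h = 21:00 Mesvik Standard Time (rolling into the previous day, 21 March 2031).

21:00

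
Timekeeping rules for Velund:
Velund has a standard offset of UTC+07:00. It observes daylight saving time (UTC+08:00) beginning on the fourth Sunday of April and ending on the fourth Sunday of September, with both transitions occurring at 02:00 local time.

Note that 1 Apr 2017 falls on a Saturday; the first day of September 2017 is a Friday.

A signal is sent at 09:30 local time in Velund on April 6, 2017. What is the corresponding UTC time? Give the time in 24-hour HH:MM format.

02:30

1 April 2017 is a Saturday, so the first Sunday is April 2 and the fourth is April 23.
1 September 2017 is a Friday, so the first Sunday is September 3 and the fourth is September 24.
Daylight saving runs 23 April – 24 September; April 6, 2017 is outside that window, so Velund is on standard time at UTC+07:00.
09:30 local − 7h = 02:30 UTC.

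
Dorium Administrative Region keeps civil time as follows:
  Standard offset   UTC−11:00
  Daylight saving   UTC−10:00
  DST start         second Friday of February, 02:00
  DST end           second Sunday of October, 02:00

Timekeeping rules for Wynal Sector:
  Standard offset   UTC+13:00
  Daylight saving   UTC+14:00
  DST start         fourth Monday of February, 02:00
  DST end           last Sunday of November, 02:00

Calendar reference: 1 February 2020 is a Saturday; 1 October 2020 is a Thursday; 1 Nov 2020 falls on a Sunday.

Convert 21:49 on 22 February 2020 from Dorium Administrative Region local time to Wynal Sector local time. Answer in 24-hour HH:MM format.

1 February 2020 is a Saturday, so the first Friday is February 7 and the second is February 14.
1 October 2020 is a Thursday, so the first Sunday is October 4 and the second is October 11.
22 February 2020 lies within the daylight-saving period (14 February – 11 October), so Dorium Administrative Region is on daylight time, UTC−10:00.
21:49 Dorium Administrative Region + 10h = 07:49 UTC (rolling into the next day, 23 February 2020).
1 February 2020 is a Saturday, so the first Monday is February 3 and the fourth is February 24.
1 November 2020 is a Sunday, so Sundays fall on 1, 8, 15, 22, 29; the last is November 29.
At the standard offset (UTC+13:00), 07:49 UTC + 13h = 20:49 Wynal Sector standard time.
The standard-time date in Wynal Sector, 23 February 2020, does not fall between 24 February and 29 November, so daylight saving is not in effect and Wynal Sector is at UTC+13:00.
07:49 UTC + 13h = 20:49 Wynal Sector.

20:49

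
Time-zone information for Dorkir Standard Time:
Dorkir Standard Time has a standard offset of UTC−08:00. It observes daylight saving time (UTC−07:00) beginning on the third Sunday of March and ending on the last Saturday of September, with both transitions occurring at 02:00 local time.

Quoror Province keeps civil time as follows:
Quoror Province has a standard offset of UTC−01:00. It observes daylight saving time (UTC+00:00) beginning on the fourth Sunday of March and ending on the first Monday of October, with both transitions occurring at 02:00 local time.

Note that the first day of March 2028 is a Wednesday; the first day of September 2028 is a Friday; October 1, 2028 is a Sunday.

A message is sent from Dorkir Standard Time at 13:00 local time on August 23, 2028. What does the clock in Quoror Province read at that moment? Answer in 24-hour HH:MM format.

1 March 2028 is a Wednesday, so the first Sunday is March 5 and the third is March 19.
1 September 2028 is a Friday, so Saturdays fall on 2, 9, 16, 23, 30; the last is September 30.
August 23, 2028 falls between 19 March and 30 September, so daylight saving is in effect and Dorkir Standard Time is at UTC−07:00.
13:00 Dorkir Standard Time + 7h = 20:00 UTC.
1 March 2028 is a Wednesday, so the first Sunday is March 5 and the fourth is March 26.
1 October 2028 is a Sunday, so the first Monday is October 2.
At the standard offset (UTC−01:00), 20:00 UTC − 1h = 19:00 Quoror Province standard time.
The standard-time date in Quoror Province, August 23, 2028, lies within the daylight-saving period (26 March – 2 October), so Quoror Province is on daylight time, UTC+00:00.
20:00 UTC + 0h = 20:00 Quoror Province.

20:00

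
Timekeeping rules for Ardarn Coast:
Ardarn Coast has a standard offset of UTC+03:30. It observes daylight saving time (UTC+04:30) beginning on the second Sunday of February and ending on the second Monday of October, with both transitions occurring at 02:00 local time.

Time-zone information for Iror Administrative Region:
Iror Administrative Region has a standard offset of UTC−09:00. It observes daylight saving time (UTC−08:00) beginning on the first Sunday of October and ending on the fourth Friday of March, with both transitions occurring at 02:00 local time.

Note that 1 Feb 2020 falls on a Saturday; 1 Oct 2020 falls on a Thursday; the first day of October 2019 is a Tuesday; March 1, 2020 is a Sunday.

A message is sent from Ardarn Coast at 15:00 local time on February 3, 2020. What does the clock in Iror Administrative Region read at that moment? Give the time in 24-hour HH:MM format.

03:30

1 February 2020 is a Saturday, so the first Sunday is February 2 and the second is February 9.
1 October 2020 is a Thursday, so the first Monday is October 5 and the second is October 12.
February 3, 2020 is outside the daylight-saving period (9 February – 12 October), so Ardarn Coast is on standard time, UTC+03:30.
15:00 Ardarn Coast − 3h30m = 11:30 UTC.
1 October 2019 is a Tuesday, so the first Sunday is October 6.
1 March 2020 is a Sunday, so the first Friday is March 6 and the fourth is March 27.
At the standard offset (UTC−09:00), 11:30 UTC − 9h = 02:30 Iror Administrative Region standard time.
The standard-time date in Iror Administrative Region, February 3, 2020, falls between 6 October 2019 and 27 March 2020, so daylight saving is in effect and Iror Administrative Region is at UTC−08:00.
11:30 UTC − 8h = 03:30 Iror Administrative Region.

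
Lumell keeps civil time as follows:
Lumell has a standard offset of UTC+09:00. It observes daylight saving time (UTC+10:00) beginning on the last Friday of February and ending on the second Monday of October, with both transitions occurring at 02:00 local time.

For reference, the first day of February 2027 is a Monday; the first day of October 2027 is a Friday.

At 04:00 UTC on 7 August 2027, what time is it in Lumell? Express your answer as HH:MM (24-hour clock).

1 February 2027 is a Monday, so Fridays fall on 5, 12, 19, 26; the last is February 26.
1 October 2027 is a Friday, so the first Monday is October 4 and the second is October 11.
At the standard offset (UTC+09:00), 04:00 UTC + 9h = 13:00 Lumell standard time.
The standard-time date in Lumell, 7 August 2027, falls between 26 February and 11 October, so daylight saving is in effect and Lumell is at UTC+10:00.
04:00 UTC + 10h = 14:00 local.

14:00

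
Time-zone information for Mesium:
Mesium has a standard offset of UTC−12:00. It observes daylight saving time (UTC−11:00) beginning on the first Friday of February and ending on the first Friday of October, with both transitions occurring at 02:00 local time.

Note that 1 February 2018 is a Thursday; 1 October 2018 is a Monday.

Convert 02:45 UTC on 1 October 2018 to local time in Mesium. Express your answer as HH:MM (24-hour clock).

1 February 2018 is a Thursday, so the first Friday is February 2.
1 October 2018 is a Monday, so the first Friday is October 5.
At the standard offset (UTC−12:00), 02:45 UTC − 12h = 14:45 Mesium standard time (rolling into the previous day, 30 September 2018).
Daylight saving runs 2 February – 5 October; the standard-time date in Mesium, 30 September 2018, is inside that window, so Mesium is at UTC−11:00.
02:45 UTC − 11h = 15:45 local (rolling into the previous day, 30 September 2018).

15:45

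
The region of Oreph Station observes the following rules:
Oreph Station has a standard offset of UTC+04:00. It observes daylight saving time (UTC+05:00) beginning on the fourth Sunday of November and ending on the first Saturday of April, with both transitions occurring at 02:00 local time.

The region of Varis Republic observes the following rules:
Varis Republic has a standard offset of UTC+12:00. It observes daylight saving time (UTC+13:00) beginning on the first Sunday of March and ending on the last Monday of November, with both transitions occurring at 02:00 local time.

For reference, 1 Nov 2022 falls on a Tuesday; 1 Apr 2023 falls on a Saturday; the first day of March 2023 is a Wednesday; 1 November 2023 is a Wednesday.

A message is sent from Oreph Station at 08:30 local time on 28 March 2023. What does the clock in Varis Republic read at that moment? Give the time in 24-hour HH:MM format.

1 November 2022 is a Tuesday, so the first Sunday is November 6 and the fourth is November 27.
1 April 2023 is a Saturday, so the first Saturday is April 1.
28 March 2023 falls between 27 November 2022 and 1 April 2023, so daylight saving is in effect and Oreph Station is at UTC+05:00.
08:30 Oreph Station − 5h = 03:30 UTC.
1 March 2023 is a Wednesday, so the first Sunday is March 5.
1 November 2023 is a Wednesday, so Mondays fall on 6, 13, 20, 27; the last is November 27.
At the standard offset (UTC+12:00), 03:30 UTC + 12h = 15:30 Varis Republic standard time.
Daylight saving runs 5 March – 27 November; the standard-time date in Varis Republic, 28 March 2023, is inside that window, so Varis Republic is at UTC+13:00.
03:30 UTC + 13h = 16:30 Varis Republic.

16:30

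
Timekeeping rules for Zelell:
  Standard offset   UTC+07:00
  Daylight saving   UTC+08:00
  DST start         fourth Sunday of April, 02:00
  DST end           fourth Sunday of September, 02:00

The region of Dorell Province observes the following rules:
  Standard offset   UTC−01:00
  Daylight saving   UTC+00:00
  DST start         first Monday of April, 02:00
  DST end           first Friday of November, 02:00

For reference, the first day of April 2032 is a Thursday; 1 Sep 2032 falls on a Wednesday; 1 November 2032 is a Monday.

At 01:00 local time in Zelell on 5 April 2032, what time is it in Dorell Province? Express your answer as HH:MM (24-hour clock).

17:00

1 April 2032 is a Thursday, so the first Sunday is April 4 and the fourth is April 25.
1 September 2032 is a Wednesday, so the first Sunday is September 5 and the fourth is September 26.
5 April 2032 is outside the daylight-saving period (25 April – 26 September), so Zelell is on standard time, UTC+07:00.
01:00 Zelell − 7h = 18:00 UTC (rolling into the previous day, 4 April 2032).
1 April 2032 is a Thursday, so the first Monday is April 5.
1 November 2032 is a Monday, so the first Friday is November 5.
At the standard offset (UTC−01:00), 18:00 UTC − 1h = 17:00 Dorell Province standard time.
The standard-time date in Dorell Province, 4 April 2032, is outside the daylight-saving period (5 April – 5 November), so Dorell Province is on standard time, UTC−01:00.
18:00 UTC − 1h = 17:00 Dorell Province.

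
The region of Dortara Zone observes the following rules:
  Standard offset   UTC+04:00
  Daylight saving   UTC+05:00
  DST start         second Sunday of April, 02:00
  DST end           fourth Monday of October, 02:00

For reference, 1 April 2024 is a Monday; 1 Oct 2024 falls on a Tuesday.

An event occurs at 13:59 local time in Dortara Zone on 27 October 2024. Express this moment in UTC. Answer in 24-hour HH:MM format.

08:59

1 April 2024 is a Monday, so the first Sunday is April 7 and the second is April 14.
1 October 2024 is a Tuesday, so the first Monday is October 7 and the fourth is October 28.
27 October 2024 falls between 14 April and 28 October, so daylight saving is in effect and Dortara Zone is at UTC+05:00.
13:59 local − 5h = 08:59 UTC.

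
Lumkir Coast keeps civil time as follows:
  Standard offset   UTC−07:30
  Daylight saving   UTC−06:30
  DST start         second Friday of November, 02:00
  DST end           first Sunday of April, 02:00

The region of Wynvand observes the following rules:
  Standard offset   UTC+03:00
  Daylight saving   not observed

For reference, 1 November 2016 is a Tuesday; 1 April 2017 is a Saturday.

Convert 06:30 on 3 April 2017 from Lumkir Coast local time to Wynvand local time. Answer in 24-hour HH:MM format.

1 November 2016 is a Tuesday, so the first Friday is November 4 and the second is November 11.
1 April 2017 is a Saturday, so the first Sunday is April 2.
3 April 2017 does not fall between 11 November 2016 and 2 April 2017, so daylight saving is not in effect and Lumkir Coast is at UTC−07:30.
06:30 Lumkir Coast + 7h30m = 14:00 UTC.
Wynvand stays on UTC+03:00 all year.
14:00 UTC + 3h = 17:00 Wynvand.

17:00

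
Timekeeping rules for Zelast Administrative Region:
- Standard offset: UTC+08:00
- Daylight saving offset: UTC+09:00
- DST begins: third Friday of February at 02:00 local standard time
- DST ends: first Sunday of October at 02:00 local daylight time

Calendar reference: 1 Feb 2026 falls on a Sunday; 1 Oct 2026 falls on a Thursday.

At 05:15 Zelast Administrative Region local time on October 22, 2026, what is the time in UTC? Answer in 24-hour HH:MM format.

1 February 2026 is a Sunday, so the first Friday is February 6 and the third is February 20.
1 October 2026 is a Thursday, so the first Sunday is October 4.
October 22, 2026 does not fall between 20 February and 4 October, so daylight saving is not in effect and Zelast Administrative Region is at UTC+08:00.
05:15 local − 8h = 21:15 UTC (rolling into the previous day, 21 October 2026).

21:15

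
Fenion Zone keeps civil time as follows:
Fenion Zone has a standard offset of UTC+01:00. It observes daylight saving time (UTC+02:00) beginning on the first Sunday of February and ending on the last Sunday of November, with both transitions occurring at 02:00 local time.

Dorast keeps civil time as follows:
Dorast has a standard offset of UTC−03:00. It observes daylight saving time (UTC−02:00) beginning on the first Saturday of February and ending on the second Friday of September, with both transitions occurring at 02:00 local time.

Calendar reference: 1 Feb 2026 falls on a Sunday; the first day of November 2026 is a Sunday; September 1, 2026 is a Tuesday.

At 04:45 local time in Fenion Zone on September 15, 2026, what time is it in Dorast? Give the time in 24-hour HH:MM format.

23:45

1 February 2026 is a Sunday, so the first Sunday is February 1.
1 November 2026 is a Sunday, so Sundays fall on 1, 8, 15, 22, 29; the last is November 29.
September 15, 2026 lies within the daylight-saving period (1 February – 29 November), so Fenion Zone is on daylight time, UTC+02:00.
04:45 Fenion Zone − 2h = 02:45 UTC.
1 February 2026 is a Sunday, so the first Saturday is February 7.
1 September 2026 is a Tuesday, so the first Friday is September 4 and the second is September 11.
At the standard offset (UTC−03:00), 02:45 UTC − 3h = 23:45 Dorast standard time (rolling into the previous day, 14 September 2026).
Daylight saving runs 7 February – 11 September; the standard-time date in Dorast, September 14, 2026, is outside that window, so Dorast is on standard time at UTC−03:00.
02:45 UTC − 3h = 23:45 Dorast (rolling into the previous day, 14 September 2026).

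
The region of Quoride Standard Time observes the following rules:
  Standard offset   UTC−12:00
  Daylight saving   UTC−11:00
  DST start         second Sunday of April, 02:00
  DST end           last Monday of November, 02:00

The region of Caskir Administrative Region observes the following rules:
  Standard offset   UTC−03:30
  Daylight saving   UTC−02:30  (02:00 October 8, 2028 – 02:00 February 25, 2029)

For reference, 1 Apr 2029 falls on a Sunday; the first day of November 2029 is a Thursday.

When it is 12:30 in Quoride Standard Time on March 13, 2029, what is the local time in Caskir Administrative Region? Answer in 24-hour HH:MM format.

1 April 2029 is a Sunday, so the first Sunday is April 1 and the second is April 8.
1 November 2029 is a Thursday, so Mondays fall on 5, 12, 19, 26; the last is November 26.
Daylight saving runs 8 April – 26 November; March 13, 2029 is outside that window, so Quoride Standard Time is on standard time at UTC−12:00.
12:30 Quoride Standard Time + 12h = 00:30 UTC (rolling into the next day, 14 March 2029).
At the standard offset (UTC−03:30), 00:30 UTC − 3h30m = 21:00 Caskir Administrative Region standard time (rolling into the previous day, 13 March 2029).
The standard-time date in Caskir Administrative Region, March 13, 2029, does not fall between 8 October 2028 and 25 February 2029, so daylight saving is not in effect and Caskir Administrative Region is at UTC−03:30.
00:30 UTC − 3h30m = 21:00 Caskir Administrative Region (rolling into the previous day, 13 March 2029).

21:00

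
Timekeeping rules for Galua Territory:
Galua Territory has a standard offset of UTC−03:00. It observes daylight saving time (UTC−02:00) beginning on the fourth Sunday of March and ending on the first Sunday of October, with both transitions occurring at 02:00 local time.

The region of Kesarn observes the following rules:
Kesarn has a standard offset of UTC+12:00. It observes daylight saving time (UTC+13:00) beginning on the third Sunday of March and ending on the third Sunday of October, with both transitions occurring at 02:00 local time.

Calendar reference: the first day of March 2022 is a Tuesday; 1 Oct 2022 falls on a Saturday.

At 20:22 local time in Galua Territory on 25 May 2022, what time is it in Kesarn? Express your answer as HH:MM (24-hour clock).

1 March 2022 is a Tuesday, so the first Sunday is March 6 and the fourth is March 27.
1 October 2022 is a Saturday, so the first Sunday is October 2.
25 May 2022 lies within the daylight-saving period (27 March – 2 October), so Galua Territory is on daylight time, UTC−02:00.
20:22 Galua Territory + 2h = 22:22 UTC.
1 March 2022 is a Tuesday, so the first Sunday is March 6 and the third is March 20.
1 October 2022 is a Saturday, so the first Sunday is October 2 and the third is October 16.
At the standard offset (UTC+12:00), 22:22 UTC + 12h = 10:22 Kesarn standard time (rolling into the next day, 26 May 2022).
Daylight saving runs 20 March – 16 October; the standard-time date in Kesarn, 26 May 2022, is inside that window, so Kesarn is at UTC+13:00.
22:22 UTC + 13h = 11:22 Kesarn (rolling into the next day, 26 May 2022).

11:22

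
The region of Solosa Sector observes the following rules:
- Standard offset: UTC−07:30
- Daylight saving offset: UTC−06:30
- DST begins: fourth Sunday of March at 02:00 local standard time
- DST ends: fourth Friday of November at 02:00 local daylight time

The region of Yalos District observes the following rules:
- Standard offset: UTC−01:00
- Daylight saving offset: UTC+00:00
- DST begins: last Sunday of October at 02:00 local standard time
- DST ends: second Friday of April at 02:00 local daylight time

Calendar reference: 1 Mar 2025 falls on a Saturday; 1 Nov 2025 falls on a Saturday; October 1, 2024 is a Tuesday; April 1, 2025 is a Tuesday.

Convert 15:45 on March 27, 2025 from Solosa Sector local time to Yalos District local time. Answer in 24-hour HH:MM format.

1 March 2025 is a Saturday, so the first Sunday is March 2 and the fourth is March 23.
1 November 2025 is a Saturday, so the first Friday is November 7 and the fourth is November 28.
March 27, 2025 lies within the daylight-saving period (23 March – 28 November), so Solosa Sector is on daylight time, UTC−06:30.
15:45 Solosa Sector + 6h30m = 22:15 UTC.
1 October 2024 is a Tuesday, so Sundays fall on 6, 13, 20, 27; the last is October 27.
1 April 2025 is a Tuesday, so the first Friday is April 4 and the second is April 11.
At the standard offset (UTC−01:00), 22:15 UTC − 1h = 21:15 Yalos District standard time.
The standard-time date in Yalos District, March 27, 2025, falls between 27 October 2024 and 11 April 2025, so daylight saving is in effect and Yalos District is at UTC+00:00.
22:15 UTC + 0h = 22:15 Yalos District.

22:15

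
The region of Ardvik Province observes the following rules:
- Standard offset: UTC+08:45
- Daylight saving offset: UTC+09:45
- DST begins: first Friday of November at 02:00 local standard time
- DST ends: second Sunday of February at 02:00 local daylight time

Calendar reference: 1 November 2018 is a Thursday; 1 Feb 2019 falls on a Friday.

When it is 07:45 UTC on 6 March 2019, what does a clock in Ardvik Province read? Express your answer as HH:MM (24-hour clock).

1 November 2018 is a Thursday, so the first Friday is November 2.
1 February 2019 is a Friday, so the first Sunday is February 3 and the second is February 10.
At the standard offset (UTC+08:45), 07:45 UTC + 8h45m = 16:30 Ardvik Province standard time.
The standard-time date in Ardvik Province, 6 March 2019, does not fall between 2 November 2018 and 10 February 2019, so daylight saving is not in effect and Ardvik Province is at UTC+08:45.
07:45 UTC + 8h45m = 16:30 local.

16:30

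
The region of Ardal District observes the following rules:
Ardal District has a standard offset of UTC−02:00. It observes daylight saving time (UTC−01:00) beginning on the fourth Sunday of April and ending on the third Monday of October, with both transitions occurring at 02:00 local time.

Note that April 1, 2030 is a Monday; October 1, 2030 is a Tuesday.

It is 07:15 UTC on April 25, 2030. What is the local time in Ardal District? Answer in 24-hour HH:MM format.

1 April 2030 is a Monday, so the first Sunday is April 7 and the fourth is April 28.
1 October 2030 is a Tuesday, so the first Monday is October 7 and the third is October 21.
At the standard offset (UTC−02:00), 07:15 UTC − 2h = 05:15 Ardal District standard time.
The standard-time date in Ardal District, April 25, 2030, is outside the daylight-saving period (28 April – 21 October), so Ardal District is on standard time, UTC−02:00.
07:15 UTC − 2h = 05:15 local.

05:15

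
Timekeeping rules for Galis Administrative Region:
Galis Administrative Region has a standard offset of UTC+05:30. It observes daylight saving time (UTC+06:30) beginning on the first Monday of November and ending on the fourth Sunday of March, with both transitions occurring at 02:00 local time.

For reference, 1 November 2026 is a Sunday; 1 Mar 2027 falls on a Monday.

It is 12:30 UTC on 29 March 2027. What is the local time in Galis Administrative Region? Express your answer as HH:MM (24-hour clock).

1 November 2026 is a Sunday, so the first Monday is November 2.
1 March 2027 is a Monday, so the first Sunday is March 7 and the fourth is March 28.
At the standard offset (UTC+05:30), 12:30 UTC + 5h30m = 18:00 Galis Administrative Region standard time.
The standard-time date in Galis Administrative Region, 29 March 2027, does not fall between 2 November 2026 and 28 March 2027, so daylight saving is not in effect and Galis Administrative Region is at UTC+05:30.
12:30 UTC + 5h30m = 18:00 local.

18:00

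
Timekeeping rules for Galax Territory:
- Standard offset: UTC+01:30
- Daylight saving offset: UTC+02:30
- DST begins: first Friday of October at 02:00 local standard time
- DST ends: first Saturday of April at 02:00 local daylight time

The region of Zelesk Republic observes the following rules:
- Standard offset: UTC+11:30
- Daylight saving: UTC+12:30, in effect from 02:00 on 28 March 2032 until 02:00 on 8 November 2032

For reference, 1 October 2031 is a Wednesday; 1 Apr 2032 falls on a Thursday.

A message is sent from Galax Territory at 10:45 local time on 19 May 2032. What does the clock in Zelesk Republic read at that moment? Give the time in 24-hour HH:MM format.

1 October 2031 is a Wednesday, so the first Friday is October 3.
1 April 2032 is a Thursday, so the first Saturday is April 3.
19 May 2032 is outside the daylight-saving period (3 October 2031 – 3 April 2032), so Galax Territory is on standard time, UTC+01:30.
10:45 Galax Territory − 1h30m = 09:15 UTC.
At the standard offset (UTC+11:30), 09:15 UTC + 11h30m = 20:45 Zelesk Republic standard time.
The standard-time date in Zelesk Republic, 19 May 2032, lies within the daylight-saving period (28 March – 8 November), so Zelesk Republic is on daylight time, UTC+12:30.
09:15 UTC + 12h30m = 21:45 Zelesk Republic.

21:45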